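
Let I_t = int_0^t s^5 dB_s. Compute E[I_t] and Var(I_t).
E[I_t] = 0; Var(I_t) = t^11/11

The Itô integral of a deterministic integrand f(s) has mean 0 because each increment f(s) * (B_{s+ds} - B_s) has mean 0. By the Itô isometry:
  Var( int_0^t f(s) dB_s ) = E[ (int_0^t f(s) dB_s)^2 ] = int_0^t f(s)^2 ds.
Here f(s) = s^5, so f(s)^2 = s^10. Integrate:
  int_0^t (s^10) ds = t^11/11.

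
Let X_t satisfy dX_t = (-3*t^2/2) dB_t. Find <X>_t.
<X>_t = 9*t^5/20

For an Itô process dX_t = a(t) dt + b(t) dB_t, the quadratic variation is <X>_t = int_0^t b(s)^2 ds (the drift term does not contribute). Here b(s) = -3*s^2/2, so
  b(s)^2 = 9*s^4/4.
Integrating from 0 to t:
  <X>_t = int_0^t (9*s^4/4) ds = 9*t^5/20.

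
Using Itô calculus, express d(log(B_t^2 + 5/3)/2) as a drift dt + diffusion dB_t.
d(log(B_t^2 + 5/3)/2) = (3*(5 - 3*B_t^2)/(2*(3*B_t^2 + 5)^2)) dt + (3*B_t/(3*B_t^2 + 5)) dB_t

Itô's formula for f(B_t) gives d f(B_t) = f'(B_t) dB_t + (1/2) f''(B_t) dt. Compute derivatives of f(x) = log(x^2 + 5/3)/2:
  f'(x)  = 3*x/(3*x^2 + 5)
  f''(x) = 3*(5 - 3*x^2)/(3*x^2 + 5)^2
Substitute x = B_t and multiply the f'' term by 1/2:
  drift     = (1/2) * (3*(5 - 3*x^2)/(3*x^2 + 5)^2) evaluated at B_t = 3*(5 - 3*B_t^2)/(2*(3*B_t^2 + 5)^2)
  diffusion = (3*x/(3*x^2 + 5)) evaluated at B_t = 3*B_t/(3*B_t^2 + 5)
Therefore d(log(B_t^2 + 5/3)/2) = (3*(5 - 3*B_t^2)/(2*(3*B_t^2 + 5)^2)) dt + (3*B_t/(3*B_t^2 + 5)) dB_t.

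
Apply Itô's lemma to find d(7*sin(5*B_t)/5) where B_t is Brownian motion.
d(7*sin(5*B_t)/5) = (-35*sin(5*B_t)/2) dt + (7*cos(5*B_t)) dB_t

Itô's formula for f(B_t) gives d f(B_t) = f'(B_t) dB_t + (1/2) f''(B_t) dt. Compute derivatives of f(x) = 7*sin(5*x)/5:
  f'(x)  = 7*cos(5*x)
  f''(x) = -35*sin(5*x)
Substitute x = B_t and multiply the f'' term by 1/2:
  drift     = (1/2) * (-35*sin(5*x)) evaluated at B_t = -35*sin(5*B_t)/2
  diffusion = (7*cos(5*x)) evaluated at B_t = 7*cos(5*B_t)
Therefore d(7*sin(5*B_t)/5) = (-35*sin(5*B_t)/2) dt + (7*cos(5*B_t)) dB_t.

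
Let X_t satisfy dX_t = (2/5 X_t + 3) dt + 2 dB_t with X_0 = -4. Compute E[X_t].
E[X_t] = 7*exp(2*t/5)/2 - 15/2

Taking expectations and using E[dB_t] = 0, the mean m(t) = E[X_t] satisfies the ODE m'(t) = a m(t) + b with m(0) = x_0. With a = 2/5, b = 3, x_0 = -4, the solution is
  m(t) = x_0 * exp(a t) + (b/a) * (exp(a t) - 1)
       = (-4) * exp((2/5) t) + (3/(2/5)) * (exp((2/5) t) - 1)
       = 7*exp(2*t/5)/2 - 15/2.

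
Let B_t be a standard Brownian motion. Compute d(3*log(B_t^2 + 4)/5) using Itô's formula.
d(3*log(B_t^2 + 4)/5) = (3*(4 - B_t^2)/(5*(B_t^2 + 4)^2)) dt + (6*B_t/(5*(B_t^2 + 4))) dB_t

Itô's formula for f(B_t) gives d f(B_t) = f'(B_t) dB_t + (1/2) f''(B_t) dt. Compute derivatives of f(x) = 3*log(x^2 + 4)/5:
  f'(x)  = 6*x/(5*(x^2 + 4))
  f''(x) = 6*(4 - x^2)/(5*(x^2 + 4)^2)
Substitute x = B_t and multiply the f'' term by 1/2:
  drift     = (1/2) * (6*(4 - x^2)/(5*(x^2 + 4)^2)) evaluated at B_t = 3*(4 - B_t^2)/(5*(B_t^2 + 4)^2)
  diffusion = (6*x/(5*(x^2 + 4))) evaluated at B_t = 6*B_t/(5*(B_t^2 + 4))
Therefore d(3*log(B_t^2 + 4)/5) = (3*(4 - B_t^2)/(5*(B_t^2 + 4)^2)) dt + (6*B_t/(5*(B_t^2 + 4))) dB_t.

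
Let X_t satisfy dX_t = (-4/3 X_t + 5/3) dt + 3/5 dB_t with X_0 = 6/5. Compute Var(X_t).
Var(X_t) = 27/200 - 27*exp(-8*t/3)/200

The variance V(t) = Var(X_t) satisfies V'(t) = 2 a V(t) + c^2 with V(0) = 0 (drift coefficient is linear in X, diffusion is constant). With a = -4/3, c = 3/5, the solution is
  V(t) = (c^2 / (2 a)) * (exp(2 a t) - 1)
       = ((3/5)^2 / (2*(-4/3))) * (exp((-8/3) t) - 1)
       = 27/200 - 27*exp(-8*t/3)/200.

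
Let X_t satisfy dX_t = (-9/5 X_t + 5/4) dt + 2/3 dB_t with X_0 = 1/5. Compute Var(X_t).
Var(X_t) = 10/81 - 10*exp(-18*t/5)/81

The variance V(t) = Var(X_t) satisfies V'(t) = 2 a V(t) + c^2 with V(0) = 0 (drift coefficient is linear in X, diffusion is constant). With a = -9/5, c = 2/3, the solution is
  V(t) = (c^2 / (2 a)) * (exp(2 a t) - 1)
       = ((2/3)^2 / (2*(-9/5))) * (exp((-18/5) t) - 1)
       = 10/81 - 10*exp(-18*t/5)/81.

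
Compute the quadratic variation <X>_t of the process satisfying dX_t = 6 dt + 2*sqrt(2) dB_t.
<X>_t = 8*t

For an Itô process dX_t = a(t) dt + b(t) dB_t, the quadratic variation is <X>_t = int_0^t b(s)^2 ds (the drift term does not contribute). Here b(s) = 2*sqrt(2), so
  b(s)^2 = 8.
Integrating from 0 to t:
  <X>_t = int_0^t (8) ds = 8*t.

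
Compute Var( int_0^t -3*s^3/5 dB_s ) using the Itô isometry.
Var = 9*t^7/175

The Itô integral of a deterministic integrand f(s) has mean 0 because each increment f(s) * (B_{s+ds} - B_s) has mean 0. By the Itô isometry:
  Var( int_0^t f(s) dB_s ) = E[ (int_0^t f(s) dB_s)^2 ] = int_0^t f(s)^2 ds.
Here f(s) = -3*s^3/5, so f(s)^2 = 9*s^6/25. Integrate:
  int_0^t (9*s^6/25) ds = 9*t^7/175.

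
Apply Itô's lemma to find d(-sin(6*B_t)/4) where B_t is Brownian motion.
d(-sin(6*B_t)/4) = (9*sin(6*B_t)/2) dt + (-3*cos(6*B_t)/2) dB_t

Itô's formula for f(B_t) gives d f(B_t) = f'(B_t) dB_t + (1/2) f''(B_t) dt. Compute derivatives of f(x) = -sin(6*x)/4:
  f'(x)  = -3*cos(6*x)/2
  f''(x) = 9*sin(6*x)
Substitute x = B_t and multiply the f'' term by 1/2:
  drift     = (1/2) * (9*sin(6*x)) evaluated at B_t = 9*sin(6*B_t)/2
  diffusion = (-3*cos(6*x)/2) evaluated at B_t = -3*cos(6*B_t)/2
Therefore d(-sin(6*B_t)/4) = (9*sin(6*B_t)/2) dt + (-3*cos(6*B_t)/2) dB_t.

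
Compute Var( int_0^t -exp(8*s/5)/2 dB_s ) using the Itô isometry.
Var = 5*exp(16*t/5)/64 - 5/64

The Itô integral of a deterministic integrand f(s) has mean 0 because each increment f(s) * (B_{s+ds} - B_s) has mean 0. By the Itô isometry:
  Var( int_0^t f(s) dB_s ) = E[ (int_0^t f(s) dB_s)^2 ] = int_0^t f(s)^2 ds.
Here f(s) = -exp(8*s/5)/2, so f(s)^2 = exp(16*s/5)/4. Integrate:
  int_0^t (exp(16*s/5)/4) ds = 5*exp(16*t/5)/64 - 5/64.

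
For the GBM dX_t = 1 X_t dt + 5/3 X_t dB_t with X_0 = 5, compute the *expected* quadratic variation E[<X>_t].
E[<X>_t] = 625*exp(43*t/9)/43 - 625/43

<X>_t = int_0^t ((5/3) * X_s)^2 ds. Taking expectation inside the integral: E[<X>_t] = (5/3)^2 * int_0^t E[X_s^2] ds. For GBM, E[X_s^2] = x_0^2 * exp((2 mu + sigma^2) s). Integrating:
  E[<X>_t] = (5/3)^2 * 5^2 * (exp((2*1 + (5/3)^2) t) - 1) / (2*1 + (5/3)^2)
           = (5/3)^2 * 5^2 * (exp((43/9) t) - 1) / (43/9) = 625*exp(43*t/9)/43 - 625/43.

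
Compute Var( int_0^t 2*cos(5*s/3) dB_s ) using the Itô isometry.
Var = 2*t + 3*sin(10*t/3)/5

The Itô integral of a deterministic integrand f(s) has mean 0 because each increment f(s) * (B_{s+ds} - B_s) has mean 0. By the Itô isometry:
  Var( int_0^t f(s) dB_s ) = E[ (int_0^t f(s) dB_s)^2 ] = int_0^t f(s)^2 ds.
Here f(s) = 2*cos(5*s/3), so f(s)^2 = 4*cos(5*s/3)^2. Integrate:
  int_0^t (4*cos(5*s/3)^2) ds = 2*t + 3*sin(10*t/3)/5.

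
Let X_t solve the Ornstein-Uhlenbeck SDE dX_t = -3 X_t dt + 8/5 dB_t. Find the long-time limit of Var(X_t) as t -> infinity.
lim Var(X_t) = 32/75

The OU SDE dX = -theta X dt + sigma dB admits the integrating factor exp(theta t): d(exp(theta t) X_t) = sigma exp(theta t) dB_t. Integrating from 0 to t gives X_t = x_0 * exp(-theta t) + sigma * int_0^t exp(-theta (t-s)) dB_s for any initial x_0. The Itô integral has variance (by the Itô isometry) sigma^2 * int_0^t exp(-2 theta (t - s)) ds = sigma^2 * (1 - exp(-2 theta t)) / (2 theta), independent of x_0.
With theta = 3, sigma = 8/5:
  Var(X_t) = (8/5)^2 * (1 - exp(-2*3 t)) / (2 * 3) = 32/75 - 32*exp(-6*t)/75.
As t -> infinity, exp(-2*3 t) -> 0, so the stationary variance is sigma^2 / (2 theta) = 32/75.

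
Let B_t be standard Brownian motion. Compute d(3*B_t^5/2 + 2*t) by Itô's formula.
d(3*B_t^5/2 + 2*t) = (15*B_t^3 + 2) dt + (15*B_t^4/2) dB_t

Itô's formula for f(t, x): d f(t, B_t) = (f_t + (1/2) f_xx) dt + f_x dB_t. Compute partials of f(t, x) = 2*t + 3*x^5/2:
  f_t(t,x)  = 2
  f_x(t,x)  = 15*x^4/2
  f_xx(t,x) = 30*x^3
Assemble drift = f_t + (1/2) f_xx = 15*x^3 + 2 and diffusion = f_x = 15*x^4/2. Substituting x = B_t:
  d(3*B_t^5/2 + 2*t) = (15*B_t^3 + 2) dt + (15*B_t^4/2) dB_t.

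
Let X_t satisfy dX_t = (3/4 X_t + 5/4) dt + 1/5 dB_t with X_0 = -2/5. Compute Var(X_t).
Var(X_t) = 2*exp(3*t/2)/75 - 2/75

The variance V(t) = Var(X_t) satisfies V'(t) = 2 a V(t) + c^2 with V(0) = 0 (drift coefficient is linear in X, diffusion is constant). With a = 3/4, c = 1/5, the solution is
  V(t) = (c^2 / (2 a)) * (exp(2 a t) - 1)
       = ((1/5)^2 / (2*(3/4))) * (exp((3/2) t) - 1)
       = 2*exp(3*t/2)/75 - 2/75.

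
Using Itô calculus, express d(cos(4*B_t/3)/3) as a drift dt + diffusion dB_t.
d(cos(4*B_t/3)/3) = (-8*cos(4*B_t/3)/27) dt + (-4*sin(4*B_t/3)/9) dB_t

Itô's formula for f(B_t) gives d f(B_t) = f'(B_t) dB_t + (1/2) f''(B_t) dt. Compute derivatives of f(x) = cos(4*x/3)/3:
  f'(x)  = -4*sin(4*x/3)/9
  f''(x) = -16*cos(4*x/3)/27
Substitute x = B_t and multiply the f'' term by 1/2:
  drift     = (1/2) * (-16*cos(4*x/3)/27) evaluated at B_t = -8*cos(4*B_t/3)/27
  diffusion = (-4*sin(4*x/3)/9) evaluated at B_t = -4*sin(4*B_t/3)/9
Therefore d(cos(4*B_t/3)/3) = (-8*cos(4*B_t/3)/27) dt + (-4*sin(4*B_t/3)/9) dB_t.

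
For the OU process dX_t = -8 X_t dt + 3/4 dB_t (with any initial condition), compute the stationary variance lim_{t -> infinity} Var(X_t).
lim Var(X_t) = 9/256

The OU SDE dX = -theta X dt + sigma dB admits the integrating factor exp(theta t): d(exp(theta t) X_t) = sigma exp(theta t) dB_t. Integrating from 0 to t gives X_t = x_0 * exp(-theta t) + sigma * int_0^t exp(-theta (t-s)) dB_s for any initial x_0. The Itô integral has variance (by the Itô isometry) sigma^2 * int_0^t exp(-2 theta (t - s)) ds = sigma^2 * (1 - exp(-2 theta t)) / (2 theta), independent of x_0.
With theta = 8, sigma = 3/4:
  Var(X_t) = (3/4)^2 * (1 - exp(-2*8 t)) / (2 * 8) = 9/256 - 9*exp(-16*t)/256.
As t -> infinity, exp(-2*8 t) -> 0, so the stationary variance is sigma^2 / (2 theta) = 9/256.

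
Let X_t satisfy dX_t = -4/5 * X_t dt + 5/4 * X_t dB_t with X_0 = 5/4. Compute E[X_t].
E[X_t] = 5*exp(-4*t/5)/4

For GBM dX = mu X dt + sigma X dB with X_0 = x_0, apply Itô to Y = log X: dY = (mu - sigma^2/2) dt + sigma dB, so Y_t = log(x_0) + (mu - sigma^2/2) t + sigma B_t and hence X_t = x_0 * exp((mu - sigma^2/2) t + sigma B_t).
With mu = -4/5, sigma = 5/4, x_0 = 5/4, this gives:
  X_t = 5/4 * exp((-253/160) * t + (5/4) * B_t).
Since sigma*B_t ~ Normal(0, sigma^2 t), E[exp(sigma*B_t)] = exp(sigma^2 t / 2); so E[X_t] = x_0 * exp((mu - sigma^2/2) t) * exp(sigma^2 t / 2) = x_0 * exp(mu t) = 5*exp(-4*t/5)/4.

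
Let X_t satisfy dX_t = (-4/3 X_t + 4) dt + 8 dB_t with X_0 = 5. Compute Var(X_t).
Var(X_t) = 24 - 24*exp(-8*t/3)

The variance V(t) = Var(X_t) satisfies V'(t) = 2 a V(t) + c^2 with V(0) = 0 (drift coefficient is linear in X, diffusion is constant). With a = -4/3, c = 8, the solution is
  V(t) = (c^2 / (2 a)) * (exp(2 a t) - 1)
       = (8^2 / (2*(-4/3))) * (exp((-8/3) t) - 1)
       = 24 - 24*exp(-8*t/3).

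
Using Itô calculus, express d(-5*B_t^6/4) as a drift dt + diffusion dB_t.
d(-5*B_t^6/4) = (-75*B_t^4/4) dt + (-15*B_t^5/2) dB_t

Itô's formula for f(B_t) gives d f(B_t) = f'(B_t) dB_t + (1/2) f''(B_t) dt. Compute derivatives of f(x) = -5*x^6/4:
  f'(x)  = -15*x^5/2
  f''(x) = -75*x^4/2
Substitute x = B_t and multiply the f'' term by 1/2:
  drift     = (1/2) * (-75*x^4/2) evaluated at B_t = -75*B_t^4/4
  diffusion = (-15*x^5/2) evaluated at B_t = -15*B_t^5/2
Therefore d(-5*B_t^6/4) = (-75*B_t^4/4) dt + (-15*B_t^5/2) dB_t.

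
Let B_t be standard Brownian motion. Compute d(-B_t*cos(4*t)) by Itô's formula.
d(-B_t*cos(4*t)) = (4*B_t*sin(4*t)) dt + (-cos(4*t)) dB_t

Itô's formula for f(t, x): d f(t, B_t) = (f_t + (1/2) f_xx) dt + f_x dB_t. Compute partials of f(t, x) = -x*cos(4*t):
  f_t(t,x)  = 4*x*sin(4*t)
  f_x(t,x)  = -cos(4*t)
  f_xx(t,x) = 0
Assemble drift = f_t + (1/2) f_xx = 4*x*sin(4*t) and diffusion = f_x = -cos(4*t). Substituting x = B_t:
  d(-B_t*cos(4*t)) = (4*B_t*sin(4*t)) dt + (-cos(4*t)) dB_t.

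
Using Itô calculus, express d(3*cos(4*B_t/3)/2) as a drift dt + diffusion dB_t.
d(3*cos(4*B_t/3)/2) = (-4*cos(4*B_t/3)/3) dt + (-2*sin(4*B_t/3)) dB_t

Itô's formula for f(B_t) gives d f(B_t) = f'(B_t) dB_t + (1/2) f''(B_t) dt. Compute derivatives of f(x) = 3*cos(4*x/3)/2:
  f'(x)  = -2*sin(4*x/3)
  f''(x) = -8*cos(4*x/3)/3
Substitute x = B_t and multiply the f'' term by 1/2:
  drift     = (1/2) * (-8*cos(4*x/3)/3) evaluated at B_t = -4*cos(4*B_t/3)/3
  diffusion = (-2*sin(4*x/3)) evaluated at B_t = -2*sin(4*B_t/3)
Therefore d(3*cos(4*B_t/3)/2) = (-4*cos(4*B_t/3)/3) dt + (-2*sin(4*B_t/3)) dB_t.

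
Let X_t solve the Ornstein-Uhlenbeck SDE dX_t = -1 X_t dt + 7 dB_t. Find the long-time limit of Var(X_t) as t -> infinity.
lim Var(X_t) = 49/2

The OU SDE dX = -theta X dt + sigma dB admits the integrating factor exp(theta t): d(exp(theta t) X_t) = sigma exp(theta t) dB_t. Integrating from 0 to t gives X_t = x_0 * exp(-theta t) + sigma * int_0^t exp(-theta (t-s)) dB_s for any initial x_0. The Itô integral has variance (by the Itô isometry) sigma^2 * int_0^t exp(-2 theta (t - s)) ds = sigma^2 * (1 - exp(-2 theta t)) / (2 theta), independent of x_0.
With theta = 1, sigma = 7:
  Var(X_t) = (7)^2 * (1 - exp(-2*1 t)) / (2 * 1) = 49/2 - 49*exp(-2*t)/2.
As t -> infinity, exp(-2*1 t) -> 0, so the stationary variance is sigma^2 / (2 theta) = 49/2.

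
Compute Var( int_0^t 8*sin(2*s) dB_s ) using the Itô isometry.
Var = 32*t - 8*sin(4*t)

The Itô integral of a deterministic integrand f(s) has mean 0 because each increment f(s) * (B_{s+ds} - B_s) has mean 0. By the Itô isometry:
  Var( int_0^t f(s) dB_s ) = E[ (int_0^t f(s) dB_s)^2 ] = int_0^t f(s)^2 ds.
Here f(s) = 8*sin(2*s), so f(s)^2 = 64*sin(2*s)^2. Integrate:
  int_0^t (64*sin(2*s)^2) ds = 32*t - 8*sin(4*t).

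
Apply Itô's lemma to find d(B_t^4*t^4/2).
d(B_t^4*t^4/2) = (B_t^2*t^3*(2*B_t^2 + 3*t)) dt + (2*B_t^3*t^4) dB_t

Itô's formula for f(t, x): d f(t, B_t) = (f_t + (1/2) f_xx) dt + f_x dB_t. Compute partials of f(t, x) = t^4*x^4/2:
  f_t(t,x)  = 2*t^3*x^4
  f_x(t,x)  = 2*t^4*x^3
  f_xx(t,x) = 6*t^4*x^2
Assemble drift = f_t + (1/2) f_xx = t^3*x^2*(3*t + 2*x^2) and diffusion = f_x = 2*t^4*x^3. Substituting x = B_t:
  d(B_t^4*t^4/2) = (B_t^2*t^3*(2*B_t^2 + 3*t)) dt + (2*B_t^3*t^4) dB_t.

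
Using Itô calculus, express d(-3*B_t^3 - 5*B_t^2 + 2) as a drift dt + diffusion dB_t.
d(-3*B_t^3 - 5*B_t^2 + 2) = (-9*B_t - 5) dt + (B_t*(-9*B_t - 10)) dB_t

Itô's formula for f(B_t) gives d f(B_t) = f'(B_t) dB_t + (1/2) f''(B_t) dt. Compute derivatives of f(x) = -3*x^3 - 5*x^2 + 2:
  f'(x)  = x*(-9*x - 10)
  f''(x) = -18*x - 10
Substitute x = B_t and multiply the f'' term by 1/2:
  drift     = (1/2) * (-18*x - 10) evaluated at B_t = -9*B_t - 5
  diffusion = (x*(-9*x - 10)) evaluated at B_t = B_t*(-9*B_t - 10)
Therefore d(-3*B_t^3 - 5*B_t^2 + 2) = (-9*B_t - 5) dt + (B_t*(-9*B_t - 10)) dB_t.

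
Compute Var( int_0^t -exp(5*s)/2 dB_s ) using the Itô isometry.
Var = exp(10*t)/40 - 1/40

The Itô integral of a deterministic integrand f(s) has mean 0 because each increment f(s) * (B_{s+ds} - B_s) has mean 0. By the Itô isometry:
  Var( int_0^t f(s) dB_s ) = E[ (int_0^t f(s) dB_s)^2 ] = int_0^t f(s)^2 ds.
Here f(s) = -exp(5*s)/2, so f(s)^2 = exp(10*s)/4. Integrate:
  int_0^t (exp(10*s)/4) ds = exp(10*t)/40 - 1/40.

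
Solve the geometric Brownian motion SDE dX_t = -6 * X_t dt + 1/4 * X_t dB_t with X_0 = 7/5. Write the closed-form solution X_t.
X_t = 7/5 * exp((-193/32) * t + (1/4) * B_t)

For GBM dX = mu X dt + sigma X dB with X_0 = x_0, apply Itô to Y = log X: dY = (mu - sigma^2/2) dt + sigma dB, so Y_t = log(x_0) + (mu - sigma^2/2) t + sigma B_t and hence X_t = x_0 * exp((mu - sigma^2/2) t + sigma B_t).
With mu = -6, sigma = 1/4, x_0 = 7/5, this gives:
  X_t = 7/5 * exp((-193/32) * t + (1/4) * B_t).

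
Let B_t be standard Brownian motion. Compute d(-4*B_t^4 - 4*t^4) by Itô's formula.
d(-4*B_t^4 - 4*t^4) = (-24*B_t^2 - 16*t^3) dt + (-16*B_t^3) dB_t

Itô's formula for f(t, x): d f(t, B_t) = (f_t + (1/2) f_xx) dt + f_x dB_t. Compute partials of f(t, x) = -4*t^4 - 4*x^4:
  f_t(t,x)  = -16*t^3
  f_x(t,x)  = -16*x^3
  f_xx(t,x) = -48*x^2
Assemble drift = f_t + (1/2) f_xx = -16*t^3 - 24*x^2 and diffusion = f_x = -16*x^3. Substituting x = B_t:
  d(-4*B_t^4 - 4*t^4) = (-24*B_t^2 - 16*t^3) dt + (-16*B_t^3) dB_t.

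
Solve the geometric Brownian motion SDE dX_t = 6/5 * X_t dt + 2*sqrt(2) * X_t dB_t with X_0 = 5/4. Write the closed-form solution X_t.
X_t = 5/4 * exp((-14/5) * t + (2*sqrt(2)) * B_t)

For GBM dX = mu X dt + sigma X dB with X_0 = x_0, apply Itô to Y = log X: dY = (mu - sigma^2/2) dt + sigma dB, so Y_t = log(x_0) + (mu - sigma^2/2) t + sigma B_t and hence X_t = x_0 * exp((mu - sigma^2/2) t + sigma B_t).
With mu = 6/5, sigma = 2*sqrt(2), x_0 = 5/4, this gives:
  X_t = 5/4 * exp((-14/5) * t + (2*sqrt(2)) * B_t).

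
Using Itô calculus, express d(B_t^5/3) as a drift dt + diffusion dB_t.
d(B_t^5/3) = (10*B_t^3/3) dt + (5*B_t^4/3) dB_t

Itô's formula for f(B_t) gives d f(B_t) = f'(B_t) dB_t + (1/2) f''(B_t) dt. Compute derivatives of f(x) = x^5/3:
  f'(x)  = 5*x^4/3
  f''(x) = 20*x^3/3
Substitute x = B_t and multiply the f'' term by 1/2:
  drift     = (1/2) * (20*x^3/3) evaluated at B_t = 10*B_t^3/3
  diffusion = (5*x^4/3) evaluated at B_t = 5*B_t^4/3
Therefore d(B_t^5/3) = (10*B_t^3/3) dt + (5*B_t^4/3) dB_t.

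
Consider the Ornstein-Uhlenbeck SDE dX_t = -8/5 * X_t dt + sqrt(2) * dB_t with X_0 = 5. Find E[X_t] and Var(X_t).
E[X_t] = 5*exp(-8*t/5); Var(X_t) = 5/8 - 5*exp(-16*t/5)/8

The OU SDE dX = -theta X dt + sigma dB admits the integrating factor exp(theta t): d(exp(theta t) X_t) = sigma exp(theta t) dB_t. Integrating from 0 to t:
  X_t = x_0 * exp(-theta t) + sigma * int_0^t exp(-theta (t-s)) dB_s.
The Itô integral has mean 0 and (by the Itô isometry) variance sigma^2 * int_0^t exp(-2 theta (t - s)) ds = sigma^2 * (1 - exp(-2 theta t)) / (2 theta).
With theta = 8/5, sigma = sqrt(2), x_0 = 5:
  E[X_t] = 5 * exp(-8/5 t) = 5*exp(-8*t/5)
  Var(X_t) = (sqrt(2))^2 * (1 - exp(-2*8/5 t)) / (2 * 8/5) = 5/8 - 5*exp(-16*t/5)/8.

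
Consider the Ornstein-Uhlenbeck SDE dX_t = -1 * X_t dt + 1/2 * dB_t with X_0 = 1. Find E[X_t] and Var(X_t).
E[X_t] = exp(-t); Var(X_t) = 1/8 - exp(-2*t)/8

The OU SDE dX = -theta X dt + sigma dB admits the integrating factor exp(theta t): d(exp(theta t) X_t) = sigma exp(theta t) dB_t. Integrating from 0 to t:
  X_t = x_0 * exp(-theta t) + sigma * int_0^t exp(-theta (t-s)) dB_s.
The Itô integral has mean 0 and (by the Itô isometry) variance sigma^2 * int_0^t exp(-2 theta (t - s)) ds = sigma^2 * (1 - exp(-2 theta t)) / (2 theta).
With theta = 1, sigma = 1/2, x_0 = 1:
  E[X_t] = 1 * exp(-1 t) = exp(-t)
  Var(X_t) = (1/2)^2 * (1 - exp(-2*1 t)) / (2 * 1) = 1/8 - exp(-2*t)/8.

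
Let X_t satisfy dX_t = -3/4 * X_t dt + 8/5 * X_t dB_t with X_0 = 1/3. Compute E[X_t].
E[X_t] = exp(-3*t/4)/3

For GBM dX = mu X dt + sigma X dB with X_0 = x_0, apply Itô to Y = log X: dY = (mu - sigma^2/2) dt + sigma dB, so Y_t = log(x_0) + (mu - sigma^2/2) t + sigma B_t and hence X_t = x_0 * exp((mu - sigma^2/2) t + sigma B_t).
With mu = -3/4, sigma = 8/5, x_0 = 1/3, this gives:
  X_t = 1/3 * exp((-203/100) * t + (8/5) * B_t).
Since sigma*B_t ~ Normal(0, sigma^2 t), E[exp(sigma*B_t)] = exp(sigma^2 t / 2); so E[X_t] = x_0 * exp((mu - sigma^2/2) t) * exp(sigma^2 t / 2) = x_0 * exp(mu t) = exp(-3*t/4)/3.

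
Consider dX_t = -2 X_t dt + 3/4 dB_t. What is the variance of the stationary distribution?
lim Var(X_t) = 9/64

The OU SDE dX = -theta X dt + sigma dB admits the integrating factor exp(theta t): d(exp(theta t) X_t) = sigma exp(theta t) dB_t. Integrating from 0 to t gives X_t = x_0 * exp(-theta t) + sigma * int_0^t exp(-theta (t-s)) dB_s for any initial x_0. The Itô integral has variance (by the Itô isometry) sigma^2 * int_0^t exp(-2 theta (t - s)) ds = sigma^2 * (1 - exp(-2 theta t)) / (2 theta), independent of x_0.
With theta = 2, sigma = 3/4:
  Var(X_t) = (3/4)^2 * (1 - exp(-2*2 t)) / (2 * 2) = 9/64 - 9*exp(-4*t)/64.
As t -> infinity, exp(-2*2 t) -> 0, so the stationary variance is sigma^2 / (2 theta) = 9/64.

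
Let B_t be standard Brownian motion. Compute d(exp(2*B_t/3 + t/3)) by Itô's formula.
d(exp(2*B_t/3 + t/3)) = (5*exp(2*B_t/3 + t/3)/9) dt + (2*exp(2*B_t/3 + t/3)/3) dB_t

Itô's formula for f(t, x): d f(t, B_t) = (f_t + (1/2) f_xx) dt + f_x dB_t. Compute partials of f(t, x) = exp(t/3 + 2*x/3):
  f_t(t,x)  = exp(t/3 + 2*x/3)/3
  f_x(t,x)  = 2*exp(t/3 + 2*x/3)/3
  f_xx(t,x) = 4*exp(t/3 + 2*x/3)/9
Assemble drift = f_t + (1/2) f_xx = 5*exp(t/3 + 2*x/3)/9 and diffusion = f_x = 2*exp(t/3 + 2*x/3)/3. Substituting x = B_t:
  d(exp(2*B_t/3 + t/3)) = (5*exp(2*B_t/3 + t/3)/9) dt + (2*exp(2*B_t/3 + t/3)/3) dB_t.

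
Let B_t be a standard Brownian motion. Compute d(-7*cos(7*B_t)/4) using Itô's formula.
d(-7*cos(7*B_t)/4) = (343*cos(7*B_t)/8) dt + (49*sin(7*B_t)/4) dB_t

Itô's formula for f(B_t) gives d f(B_t) = f'(B_t) dB_t + (1/2) f''(B_t) dt. Compute derivatives of f(x) = -7*cos(7*x)/4:
  f'(x)  = 49*sin(7*x)/4
  f''(x) = 343*cos(7*x)/4
Substitute x = B_t and multiply the f'' term by 1/2:
  drift     = (1/2) * (343*cos(7*x)/4) evaluated at B_t = 343*cos(7*B_t)/8
  diffusion = (49*sin(7*x)/4) evaluated at B_t = 49*sin(7*B_t)/4
Therefore d(-7*cos(7*B_t)/4) = (343*cos(7*B_t)/8) dt + (49*sin(7*B_t)/4) dB_t.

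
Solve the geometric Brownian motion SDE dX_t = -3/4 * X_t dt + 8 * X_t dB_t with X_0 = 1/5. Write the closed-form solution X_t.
X_t = 1/5 * exp((-131/4) * t + (8) * B_t)

For GBM dX = mu X dt + sigma X dB with X_0 = x_0, apply Itô to Y = log X: dY = (mu - sigma^2/2) dt + sigma dB, so Y_t = log(x_0) + (mu - sigma^2/2) t + sigma B_t and hence X_t = x_0 * exp((mu - sigma^2/2) t + sigma B_t).
With mu = -3/4, sigma = 8, x_0 = 1/5, this gives:
  X_t = 1/5 * exp((-131/4) * t + (8) * B_t).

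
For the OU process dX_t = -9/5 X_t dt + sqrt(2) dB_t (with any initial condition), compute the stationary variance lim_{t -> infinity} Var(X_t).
lim Var(X_t) = 5/9

The OU SDE dX = -theta X dt + sigma dB admits the integrating factor exp(theta t): d(exp(theta t) X_t) = sigma exp(theta t) dB_t. Integrating from 0 to t gives X_t = x_0 * exp(-theta t) + sigma * int_0^t exp(-theta (t-s)) dB_s for any initial x_0. The Itô integral has variance (by the Itô isometry) sigma^2 * int_0^t exp(-2 theta (t - s)) ds = sigma^2 * (1 - exp(-2 theta t)) / (2 theta), independent of x_0.
With theta = 9/5, sigma = sqrt(2):
  Var(X_t) = (sqrt(2))^2 * (1 - exp(-2*9/5 t)) / (2 * 9/5) = 5/9 - 5*exp(-18*t/5)/9.
As t -> infinity, exp(-2*9/5 t) -> 0, so the stationary variance is sigma^2 / (2 theta) = 5/9.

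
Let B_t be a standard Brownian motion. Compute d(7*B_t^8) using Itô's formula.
d(7*B_t^8) = (196*B_t^6) dt + (56*B_t^7) dB_t

Itô's formula for f(B_t) gives d f(B_t) = f'(B_t) dB_t + (1/2) f''(B_t) dt. Compute derivatives of f(x) = 7*x^8:
  f'(x)  = 56*x^7
  f''(x) = 392*x^6
Substitute x = B_t and multiply the f'' term by 1/2:
  drift     = (1/2) * (392*x^6) evaluated at B_t = 196*B_t^6
  diffusion = (56*x^7) evaluated at B_t = 56*B_t^7
Therefore d(7*B_t^8) = (196*B_t^6) dt + (56*B_t^7) dB_t.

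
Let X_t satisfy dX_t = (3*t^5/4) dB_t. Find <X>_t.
<X>_t = 9*t^11/176

For an Itô process dX_t = a(t) dt + b(t) dB_t, the quadratic variation is <X>_t = int_0^t b(s)^2 ds (the drift term does not contribute). Here b(s) = 3*s^5/4, so
  b(s)^2 = 9*s^10/16.
Integrating from 0 to t:
  <X>_t = int_0^t (9*s^10/16) ds = 9*t^11/176.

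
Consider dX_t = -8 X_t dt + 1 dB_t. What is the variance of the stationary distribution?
lim Var(X_t) = 1/16

The OU SDE dX = -theta X dt + sigma dB admits the integrating factor exp(theta t): d(exp(theta t) X_t) = sigma exp(theta t) dB_t. Integrating from 0 to t gives X_t = x_0 * exp(-theta t) + sigma * int_0^t exp(-theta (t-s)) dB_s for any initial x_0. The Itô integral has variance (by the Itô isometry) sigma^2 * int_0^t exp(-2 theta (t - s)) ds = sigma^2 * (1 - exp(-2 theta t)) / (2 theta), independent of x_0.
With theta = 8, sigma = 1:
  Var(X_t) = (1)^2 * (1 - exp(-2*8 t)) / (2 * 8) = 1/16 - exp(-16*t)/16.
As t -> infinity, exp(-2*8 t) -> 0, so the stationary variance is sigma^2 / (2 theta) = 1/16.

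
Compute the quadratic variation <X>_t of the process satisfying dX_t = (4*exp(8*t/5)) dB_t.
<X>_t = 5*exp(16*t/5) - 5

For an Itô process dX_t = a(t) dt + b(t) dB_t, the quadratic variation is <X>_t = int_0^t b(s)^2 ds (the drift term does not contribute). Here b(s) = 4*exp(8*s/5), so
  b(s)^2 = 16*exp(16*s/5).
Integrating from 0 to t:
  <X>_t = int_0^t (16*exp(16*s/5)) ds = 5*exp(16*t/5) - 5.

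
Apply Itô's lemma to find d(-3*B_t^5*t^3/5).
d(-3*B_t^5*t^3/5) = (B_t^3*t^2*(-9*B_t^2/5 - 6*t)) dt + (-3*B_t^4*t^3) dB_t

Itô's formula for f(t, x): d f(t, B_t) = (f_t + (1/2) f_xx) dt + f_x dB_t. Compute partials of f(t, x) = -3*t^3*x^5/5:
  f_t(t,x)  = -9*t^2*x^5/5
  f_x(t,x)  = -3*t^3*x^4
  f_xx(t,x) = -12*t^3*x^3
Assemble drift = f_t + (1/2) f_xx = t^2*x^3*(-6*t - 9*x^2/5) and diffusion = f_x = -3*t^3*x^4. Substituting x = B_t:
  d(-3*B_t^5*t^3/5) = (B_t^3*t^2*(-9*B_t^2/5 - 6*t)) dt + (-3*B_t^4*t^3) dB_t.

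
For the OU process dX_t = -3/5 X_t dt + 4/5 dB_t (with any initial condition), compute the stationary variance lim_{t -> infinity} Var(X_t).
lim Var(X_t) = 8/15

The OU SDE dX = -theta X dt + sigma dB admits the integrating factor exp(theta t): d(exp(theta t) X_t) = sigma exp(theta t) dB_t. Integrating from 0 to t gives X_t = x_0 * exp(-theta t) + sigma * int_0^t exp(-theta (t-s)) dB_s for any initial x_0. The Itô integral has variance (by the Itô isometry) sigma^2 * int_0^t exp(-2 theta (t - s)) ds = sigma^2 * (1 - exp(-2 theta t)) / (2 theta), independent of x_0.
With theta = 3/5, sigma = 4/5:
  Var(X_t) = (4/5)^2 * (1 - exp(-2*3/5 t)) / (2 * 3/5) = 8/15 - 8*exp(-6*t/5)/15.
As t -> infinity, exp(-2*3/5 t) -> 0, so the stationary variance is sigma^2 / (2 theta) = 8/15.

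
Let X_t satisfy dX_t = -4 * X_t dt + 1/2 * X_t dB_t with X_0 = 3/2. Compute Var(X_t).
Var(X_t) = (9*exp(t/4) - 9)*exp(-8*t)/4

For GBM dX = mu X dt + sigma X dB with X_0 = x_0, apply Itô to Y = log X: dY = (mu - sigma^2/2) dt + sigma dB, so Y_t = log(x_0) + (mu - sigma^2/2) t + sigma B_t and hence X_t = x_0 * exp((mu - sigma^2/2) t + sigma B_t).
With mu = -4, sigma = 1/2, x_0 = 3/2, this gives:
  X_t = 3/2 * exp((-33/8) * t + (1/2) * B_t).
Since sigma*B_t ~ Normal(0, sigma^2 t), E[exp(sigma*B_t)] = exp(sigma^2 t / 2); so E[X_t] = x_0 * exp((mu - sigma^2/2) t) * exp(sigma^2 t / 2) = x_0 * exp(mu t) = 3*exp(-4*t)/2.
Var(X_t) = E[X_t^2] - (E[X_t])^2 = x_0^2 * exp(2 mu t) * (exp(sigma^2 t) - 1) = (9*exp(t/4) - 9)*exp(-8*t)/4.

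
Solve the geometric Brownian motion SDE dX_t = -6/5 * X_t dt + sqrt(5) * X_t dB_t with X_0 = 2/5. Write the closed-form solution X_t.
X_t = 2/5 * exp((-37/10) * t + (sqrt(5)) * B_t)

For GBM dX = mu X dt + sigma X dB with X_0 = x_0, apply Itô to Y = log X: dY = (mu - sigma^2/2) dt + sigma dB, so Y_t = log(x_0) + (mu - sigma^2/2) t + sigma B_t and hence X_t = x_0 * exp((mu - sigma^2/2) t + sigma B_t).
With mu = -6/5, sigma = sqrt(5), x_0 = 2/5, this gives:
  X_t = 2/5 * exp((-37/10) * t + (sqrt(5)) * B_t).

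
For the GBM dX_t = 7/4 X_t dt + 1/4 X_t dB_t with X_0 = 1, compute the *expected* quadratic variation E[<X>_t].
E[<X>_t] = exp(57*t/16)/57 - 1/57

<X>_t = int_0^t ((1/4) * X_s)^2 ds. Taking expectation inside the integral: E[<X>_t] = (1/4)^2 * int_0^t E[X_s^2] ds. For GBM, E[X_s^2] = x_0^2 * exp((2 mu + sigma^2) s). Integrating:
  E[<X>_t] = (1/4)^2 * 1^2 * (exp((2*(7/4) + (1/4)^2) t) - 1) / (2*(7/4) + (1/4)^2)
           = (1/4)^2 * 1^2 * (exp((57/16) t) - 1) / (57/16) = exp(57*t/16)/57 - 1/57.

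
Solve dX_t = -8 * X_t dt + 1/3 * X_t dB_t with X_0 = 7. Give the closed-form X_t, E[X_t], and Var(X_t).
X_t = 7 * exp((-145/18) t + (1/3) B_t); E[X_t] = 7*exp(-8*t); Var(X_t) = (49*exp(t/9) - 49)*exp(-16*t)

For GBM dX = mu X dt + sigma X dB with X_0 = x_0, apply Itô to Y = log X: dY = (mu - sigma^2/2) dt + sigma dB, so Y_t = log(x_0) + (mu - sigma^2/2) t + sigma B_t and hence X_t = x_0 * exp((mu - sigma^2/2) t + sigma B_t).
With mu = -8, sigma = 1/3, x_0 = 7, this gives:
  X_t = 7 * exp((-145/18) * t + (1/3) * B_t).
Since sigma*B_t ~ Normal(0, sigma^2 t), E[exp(sigma*B_t)] = exp(sigma^2 t / 2); so E[X_t] = x_0 * exp((mu - sigma^2/2) t) * exp(sigma^2 t / 2) = x_0 * exp(mu t) = 7*exp(-8*t).
Var(X_t) = E[X_t^2] - (E[X_t])^2 = x_0^2 * exp(2 mu t) * (exp(sigma^2 t) - 1) = (49*exp(t/9) - 49)*exp(-16*t).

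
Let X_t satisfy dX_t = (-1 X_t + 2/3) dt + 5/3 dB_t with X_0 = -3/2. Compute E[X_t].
E[X_t] = 2/3 - 13*exp(-t)/6

Taking expectations and using E[dB_t] = 0, the mean m(t) = E[X_t] satisfies the ODE m'(t) = a m(t) + b with m(0) = x_0. With a = -1, b = 2/3, x_0 = -3/2, the solution is
  m(t) = x_0 * exp(a t) + (b/a) * (exp(a t) - 1)
       = (-3/2) * exp((-1) t) + ((2/3)/(-1)) * (exp((-1) t) - 1)
       = 2/3 - 13*exp(-t)/6.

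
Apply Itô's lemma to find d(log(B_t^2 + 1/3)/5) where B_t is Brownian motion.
d(log(B_t^2 + 1/3)/5) = (3*(1 - 3*B_t^2)/(5*(3*B_t^2 + 1)^2)) dt + (6*B_t/(5*(3*B_t^2 + 1))) dB_t

Itô's formula for f(B_t) gives d f(B_t) = f'(B_t) dB_t + (1/2) f''(B_t) dt. Compute derivatives of f(x) = log(x^2 + 1/3)/5:
  f'(x)  = 6*x/(5*(3*x^2 + 1))
  f''(x) = 6*(1 - 3*x^2)/(5*(3*x^2 + 1)^2)
Substitute x = B_t and multiply the f'' term by 1/2:
  drift     = (1/2) * (6*(1 - 3*x^2)/(5*(3*x^2 + 1)^2)) evaluated at B_t = 3*(1 - 3*B_t^2)/(5*(3*B_t^2 + 1)^2)
  diffusion = (6*x/(5*(3*x^2 + 1))) evaluated at B_t = 6*B_t/(5*(3*B_t^2 + 1))
Therefore d(log(B_t^2 + 1/3)/5) = (3*(1 - 3*B_t^2)/(5*(3*B_t^2 + 1)^2)) dt + (6*B_t/(5*(3*B_t^2 + 1))) dB_t.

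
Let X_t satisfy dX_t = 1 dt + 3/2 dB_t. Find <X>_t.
<X>_t = 9*t/4

For an Itô process dX_t = a(t) dt + b(t) dB_t, the quadratic variation is <X>_t = int_0^t b(s)^2 ds (the drift term does not contribute). Here b(s) = 3/2, so
  b(s)^2 = 9/4.
Integrating from 0 to t:
  <X>_t = int_0^t (9/4) ds = 9*t/4.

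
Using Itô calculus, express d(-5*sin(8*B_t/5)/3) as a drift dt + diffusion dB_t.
d(-5*sin(8*B_t/5)/3) = (32*sin(8*B_t/5)/15) dt + (-8*cos(8*B_t/5)/3) dB_t

Itô's formula for f(B_t) gives d f(B_t) = f'(B_t) dB_t + (1/2) f''(B_t) dt. Compute derivatives of f(x) = -5*sin(8*x/5)/3:
  f'(x)  = -8*cos(8*x/5)/3
  f''(x) = 64*sin(8*x/5)/15
Substitute x = B_t and multiply the f'' term by 1/2:
  drift     = (1/2) * (64*sin(8*x/5)/15) evaluated at B_t = 32*sin(8*B_t/5)/15
  diffusion = (-8*cos(8*x/5)/3) evaluated at B_t = -8*cos(8*B_t/5)/3
Therefore d(-5*sin(8*B_t/5)/3) = (32*sin(8*B_t/5)/15) dt + (-8*cos(8*B_t/5)/3) dB_t.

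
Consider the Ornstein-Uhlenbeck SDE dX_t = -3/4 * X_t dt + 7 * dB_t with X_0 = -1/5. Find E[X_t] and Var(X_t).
E[X_t] = -exp(-3*t/4)/5; Var(X_t) = 98/3 - 98*exp(-3*t/2)/3

The OU SDE dX = -theta X dt + sigma dB admits the integrating factor exp(theta t): d(exp(theta t) X_t) = sigma exp(theta t) dB_t. Integrating from 0 to t:
  X_t = x_0 * exp(-theta t) + sigma * int_0^t exp(-theta (t-s)) dB_s.
The Itô integral has mean 0 and (by the Itô isometry) variance sigma^2 * int_0^t exp(-2 theta (t - s)) ds = sigma^2 * (1 - exp(-2 theta t)) / (2 theta).
With theta = 3/4, sigma = 7, x_0 = -1/5:
  E[X_t] = -1/5 * exp(-3/4 t) = -exp(-3*t/4)/5
  Var(X_t) = (7)^2 * (1 - exp(-2*3/4 t)) / (2 * 3/4) = 98/3 - 98*exp(-3*t/2)/3.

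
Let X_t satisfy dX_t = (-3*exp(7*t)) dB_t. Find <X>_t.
<X>_t = 9*exp(14*t)/14 - 9/14

For an Itô process dX_t = a(t) dt + b(t) dB_t, the quadratic variation is <X>_t = int_0^t b(s)^2 ds (the drift term does not contribute). Here b(s) = -3*exp(7*s), so
  b(s)^2 = 9*exp(14*s).
Integrating from 0 to t:
  <X>_t = int_0^t (9*exp(14*s)) ds = 9*exp(14*t)/14 - 9/14.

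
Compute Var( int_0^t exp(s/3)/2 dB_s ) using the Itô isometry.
Var = 3*exp(2*t/3)/8 - 3/8

The Itô integral of a deterministic integrand f(s) has mean 0 because each increment f(s) * (B_{s+ds} - B_s) has mean 0. By the Itô isometry:
  Var( int_0^t f(s) dB_s ) = E[ (int_0^t f(s) dB_s)^2 ] = int_0^t f(s)^2 ds.
Here f(s) = exp(s/3)/2, so f(s)^2 = exp(2*s/3)/4. Integrate:
  int_0^t (exp(2*s/3)/4) ds = 3*exp(2*t/3)/8 - 3/8.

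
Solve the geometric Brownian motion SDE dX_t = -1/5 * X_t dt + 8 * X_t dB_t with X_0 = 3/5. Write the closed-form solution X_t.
X_t = 3/5 * exp((-161/5) * t + (8) * B_t)

For GBM dX = mu X dt + sigma X dB with X_0 = x_0, apply Itô to Y = log X: dY = (mu - sigma^2/2) dt + sigma dB, so Y_t = log(x_0) + (mu - sigma^2/2) t + sigma B_t and hence X_t = x_0 * exp((mu - sigma^2/2) t + sigma B_t).
With mu = -1/5, sigma = 8, x_0 = 3/5, this gives:
  X_t = 3/5 * exp((-161/5) * t + (8) * B_t).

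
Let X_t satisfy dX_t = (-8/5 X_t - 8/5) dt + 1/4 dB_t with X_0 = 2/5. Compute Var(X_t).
Var(X_t) = 5/256 - 5*exp(-16*t/5)/256

The variance V(t) = Var(X_t) satisfies V'(t) = 2 a V(t) + c^2 with V(0) = 0 (drift coefficient is linear in X, diffusion is constant). With a = -8/5, c = 1/4, the solution is
  V(t) = (c^2 / (2 a)) * (exp(2 a t) - 1)
       = ((1/4)^2 / (2*(-8/5))) * (exp((-16/5) t) - 1)
       = 5/256 - 5*exp(-16*t/5)/256.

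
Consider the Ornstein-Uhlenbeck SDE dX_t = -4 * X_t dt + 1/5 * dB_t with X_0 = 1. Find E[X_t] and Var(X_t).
E[X_t] = exp(-4*t); Var(X_t) = 1/200 - exp(-8*t)/200

The OU SDE dX = -theta X dt + sigma dB admits the integrating factor exp(theta t): d(exp(theta t) X_t) = sigma exp(theta t) dB_t. Integrating from 0 to t:
  X_t = x_0 * exp(-theta t) + sigma * int_0^t exp(-theta (t-s)) dB_s.
The Itô integral has mean 0 and (by the Itô isometry) variance sigma^2 * int_0^t exp(-2 theta (t - s)) ds = sigma^2 * (1 - exp(-2 theta t)) / (2 theta).
With theta = 4, sigma = 1/5, x_0 = 1:
  E[X_t] = 1 * exp(-4 t) = exp(-4*t)
  Var(X_t) = (1/5)^2 * (1 - exp(-2*4 t)) / (2 * 4) = 1/200 - exp(-8*t)/200.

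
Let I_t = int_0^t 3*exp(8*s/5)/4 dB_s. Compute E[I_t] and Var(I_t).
E[I_t] = 0; Var(I_t) = 45*exp(16*t/5)/256 - 45/256

The Itô integral of a deterministic integrand f(s) has mean 0 because each increment f(s) * (B_{s+ds} - B_s) has mean 0. By the Itô isometry:
  Var( int_0^t f(s) dB_s ) = E[ (int_0^t f(s) dB_s)^2 ] = int_0^t f(s)^2 ds.
Here f(s) = 3*exp(8*s/5)/4, so f(s)^2 = 9*exp(16*s/5)/16. Integrate:
  int_0^t (9*exp(16*s/5)/16) ds = 45*exp(16*t/5)/256 - 45/256.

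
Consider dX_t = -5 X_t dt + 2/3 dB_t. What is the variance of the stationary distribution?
lim Var(X_t) = 2/45

The OU SDE dX = -theta X dt + sigma dB admits the integrating factor exp(theta t): d(exp(theta t) X_t) = sigma exp(theta t) dB_t. Integrating from 0 to t gives X_t = x_0 * exp(-theta t) + sigma * int_0^t exp(-theta (t-s)) dB_s for any initial x_0. The Itô integral has variance (by the Itô isometry) sigma^2 * int_0^t exp(-2 theta (t - s)) ds = sigma^2 * (1 - exp(-2 theta t)) / (2 theta), independent of x_0.
With theta = 5, sigma = 2/3:
  Var(X_t) = (2/3)^2 * (1 - exp(-2*5 t)) / (2 * 5) = 2/45 - 2*exp(-10*t)/45.
As t -> infinity, exp(-2*5 t) -> 0, so the stationary variance is sigma^2 / (2 theta) = 2/45.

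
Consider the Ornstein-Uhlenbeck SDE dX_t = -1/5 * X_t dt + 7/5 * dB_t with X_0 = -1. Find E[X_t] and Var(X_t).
E[X_t] = -exp(-t/5); Var(X_t) = 49/10 - 49*exp(-2*t/5)/10

The OU SDE dX = -theta X dt + sigma dB admits the integrating factor exp(theta t): d(exp(theta t) X_t) = sigma exp(theta t) dB_t. Integrating from 0 to t:
  X_t = x_0 * exp(-theta t) + sigma * int_0^t exp(-theta (t-s)) dB_s.
The Itô integral has mean 0 and (by the Itô isometry) variance sigma^2 * int_0^t exp(-2 theta (t - s)) ds = sigma^2 * (1 - exp(-2 theta t)) / (2 theta).
With theta = 1/5, sigma = 7/5, x_0 = -1:
  E[X_t] = -1 * exp(-1/5 t) = -exp(-t/5)
  Var(X_t) = (7/5)^2 * (1 - exp(-2*1/5 t)) / (2 * 1/5) = 49/10 - 49*exp(-2*t/5)/10.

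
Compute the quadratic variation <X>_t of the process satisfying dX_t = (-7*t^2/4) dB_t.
<X>_t = 49*t^5/80

For an Itô process dX_t = a(t) dt + b(t) dB_t, the quadratic variation is <X>_t = int_0^t b(s)^2 ds (the drift term does not contribute). Here b(s) = -7*s^2/4, so
  b(s)^2 = 49*s^4/16.
Integrating from 0 to t:
  <X>_t = int_0^t (49*s^4/16) ds = 49*t^5/80.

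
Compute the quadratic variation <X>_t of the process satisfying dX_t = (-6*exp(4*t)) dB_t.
<X>_t = 9*exp(8*t)/2 - 9/2

For an Itô process dX_t = a(t) dt + b(t) dB_t, the quadratic variation is <X>_t = int_0^t b(s)^2 ds (the drift term does not contribute). Here b(s) = -6*exp(4*s), so
  b(s)^2 = 36*exp(8*s).
Integrating from 0 to t:
  <X>_t = int_0^t (36*exp(8*s)) ds = 9*exp(8*t)/2 - 9/2.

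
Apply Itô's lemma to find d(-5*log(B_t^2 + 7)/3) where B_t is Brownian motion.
d(-5*log(B_t^2 + 7)/3) = (5*(B_t^2 - 7)/(3*(B_t^2 + 7)^2)) dt + (-10*B_t/(3*B_t^2 + 21)) dB_t

Itô's formula for f(B_t) gives d f(B_t) = f'(B_t) dB_t + (1/2) f''(B_t) dt. Compute derivatives of f(x) = -5*log(x^2 + 7)/3:
  f'(x)  = -10*x/(3*x^2 + 21)
  f''(x) = 10*(x^2 - 7)/(3*(x^2 + 7)^2)
Substitute x = B_t and multiply the f'' term by 1/2:
  drift     = (1/2) * (10*(x^2 - 7)/(3*(x^2 + 7)^2)) evaluated at B_t = 5*(B_t^2 - 7)/(3*(B_t^2 + 7)^2)
  diffusion = (-10*x/(3*x^2 + 21)) evaluated at B_t = -10*B_t/(3*B_t^2 + 21)
Therefore d(-5*log(B_t^2 + 7)/3) = (5*(B_t^2 - 7)/(3*(B_t^2 + 7)^2)) dt + (-10*B_t/(3*B_t^2 + 21)) dB_t.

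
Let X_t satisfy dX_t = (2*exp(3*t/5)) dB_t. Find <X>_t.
<X>_t = 10*exp(6*t/5)/3 - 10/3

For an Itô process dX_t = a(t) dt + b(t) dB_t, the quadratic variation is <X>_t = int_0^t b(s)^2 ds (the drift term does not contribute). Here b(s) = 2*exp(3*s/5), so
  b(s)^2 = 4*exp(6*s/5).
Integrating from 0 to t:
  <X>_t = int_0^t (4*exp(6*s/5)) ds = 10*exp(6*t/5)/3 - 10/3.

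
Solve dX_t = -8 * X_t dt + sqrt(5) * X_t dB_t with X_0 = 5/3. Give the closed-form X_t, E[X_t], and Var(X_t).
X_t = 5/3 * exp((-21/2) t + (sqrt(5)) B_t); E[X_t] = 5*exp(-8*t)/3; Var(X_t) = (25*exp(5*t) - 25)*exp(-16*t)/9

For GBM dX = mu X dt + sigma X dB with X_0 = x_0, apply Itô to Y = log X: dY = (mu - sigma^2/2) dt + sigma dB, so Y_t = log(x_0) + (mu - sigma^2/2) t + sigma B_t and hence X_t = x_0 * exp((mu - sigma^2/2) t + sigma B_t).
With mu = -8, sigma = sqrt(5), x_0 = 5/3, this gives:
  X_t = 5/3 * exp((-21/2) * t + (sqrt(5)) * B_t).
Since sigma*B_t ~ Normal(0, sigma^2 t), E[exp(sigma*B_t)] = exp(sigma^2 t / 2); so E[X_t] = x_0 * exp((mu - sigma^2/2) t) * exp(sigma^2 t / 2) = x_0 * exp(mu t) = 5*exp(-8*t)/3.
Var(X_t) = E[X_t^2] - (E[X_t])^2 = x_0^2 * exp(2 mu t) * (exp(sigma^2 t) - 1) = (25*exp(5*t) - 25)*exp(-16*t)/9.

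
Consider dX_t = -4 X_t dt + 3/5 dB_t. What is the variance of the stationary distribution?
lim Var(X_t) = 9/200

The OU SDE dX = -theta X dt + sigma dB admits the integrating factor exp(theta t): d(exp(theta t) X_t) = sigma exp(theta t) dB_t. Integrating from 0 to t gives X_t = x_0 * exp(-theta t) + sigma * int_0^t exp(-theta (t-s)) dB_s for any initial x_0. The Itô integral has variance (by the Itô isometry) sigma^2 * int_0^t exp(-2 theta (t - s)) ds = sigma^2 * (1 - exp(-2 theta t)) / (2 theta), independent of x_0.
With theta = 4, sigma = 3/5:
  Var(X_t) = (3/5)^2 * (1 - exp(-2*4 t)) / (2 * 4) = 9/200 - 9*exp(-8*t)/200.
As t -> infinity, exp(-2*4 t) -> 0, so the stationary variance is sigma^2 / (2 theta) = 9/200.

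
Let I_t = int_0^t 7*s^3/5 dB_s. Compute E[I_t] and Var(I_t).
E[I_t] = 0; Var(I_t) = 7*t^7/25

The Itô integral of a deterministic integrand f(s) has mean 0 because each increment f(s) * (B_{s+ds} - B_s) has mean 0. By the Itô isometry:
  Var( int_0^t f(s) dB_s ) = E[ (int_0^t f(s) dB_s)^2 ] = int_0^t f(s)^2 ds.
Here f(s) = 7*s^3/5, so f(s)^2 = 49*s^6/25. Integrate:
  int_0^t (49*s^6/25) ds = 7*t^7/25.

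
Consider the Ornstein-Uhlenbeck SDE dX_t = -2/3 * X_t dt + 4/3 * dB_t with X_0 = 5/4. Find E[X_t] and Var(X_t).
E[X_t] = 5*exp(-2*t/3)/4; Var(X_t) = 4/3 - 4*exp(-4*t/3)/3

The OU SDE dX = -theta X dt + sigma dB admits the integrating factor exp(theta t): d(exp(theta t) X_t) = sigma exp(theta t) dB_t. Integrating from 0 to t:
  X_t = x_0 * exp(-theta t) + sigma * int_0^t exp(-theta (t-s)) dB_s.
The Itô integral has mean 0 and (by the Itô isometry) variance sigma^2 * int_0^t exp(-2 theta (t - s)) ds = sigma^2 * (1 - exp(-2 theta t)) / (2 theta).
With theta = 2/3, sigma = 4/3, x_0 = 5/4:
  E[X_t] = 5/4 * exp(-2/3 t) = 5*exp(-2*t/3)/4
  Var(X_t) = (4/3)^2 * (1 - exp(-2*2/3 t)) / (2 * 2/3) = 4/3 - 4*exp(-4*t/3)/3.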